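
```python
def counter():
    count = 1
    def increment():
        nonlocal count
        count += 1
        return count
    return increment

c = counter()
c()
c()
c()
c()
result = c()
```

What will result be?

Step 1: counter() creates closure with count = 1.
Step 2: Each c() call increments count via nonlocal. After 5 calls: 1 + 5 = 6.
Step 3: result = 6

The answer is 6.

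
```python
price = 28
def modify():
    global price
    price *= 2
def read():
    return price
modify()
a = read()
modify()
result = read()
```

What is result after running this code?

Step 1: price = 28.
Step 2: First modify(): price = 28 * 2 = 56.
Step 3: Second modify(): price = 56 * 2 = 112.
Step 4: read() returns 112

The answer is 112.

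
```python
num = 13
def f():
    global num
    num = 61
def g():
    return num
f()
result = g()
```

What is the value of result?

Step 1: num = 13.
Step 2: f() sets global num = 61.
Step 3: g() reads global num = 61. result = 61

The answer is 61.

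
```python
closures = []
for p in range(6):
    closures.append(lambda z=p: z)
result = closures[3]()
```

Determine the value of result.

Step 1: Default argument z=p captures p's value at each iteration.
Step 2: closures[3] captured z = 3 when p was 3.
Step 3: result = 3

The answer is 3.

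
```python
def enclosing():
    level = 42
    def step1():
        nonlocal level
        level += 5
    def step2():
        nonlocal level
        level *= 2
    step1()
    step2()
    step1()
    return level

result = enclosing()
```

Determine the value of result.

Step 1: level = 42.
Step 2: step1(): level = 42 + 5 = 47.
Step 3: step2(): level = 47 * 2 = 94.
Step 4: step1(): level = 94 + 5 = 99. result = 99

The answer is 99.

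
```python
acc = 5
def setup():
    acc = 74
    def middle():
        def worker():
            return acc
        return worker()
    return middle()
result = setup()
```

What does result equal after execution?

Step 1: setup() defines acc = 74. middle() and worker() have no local acc.
Step 2: worker() checks local (none), enclosing middle() (none), enclosing setup() and finds acc = 74.
Step 3: result = 74

The answer is 74.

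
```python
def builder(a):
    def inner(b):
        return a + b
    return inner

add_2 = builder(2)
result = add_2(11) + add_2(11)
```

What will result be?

Step 1: add_2 captures a = 2.
Step 2: add_2(11) = 2 + 11 = 13, called twice.
Step 3: result = 13 + 13 = 26

The answer is 26.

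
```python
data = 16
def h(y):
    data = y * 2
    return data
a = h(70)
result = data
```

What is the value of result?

Step 1: Global data = 16.
Step 2: h(70) creates local data = 70 * 2 = 140.
Step 3: Global data unchanged because no global keyword. result = 16

The answer is 16.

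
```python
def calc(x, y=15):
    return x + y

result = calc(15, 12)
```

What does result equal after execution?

Step 1: calc(15, 12) overrides default y with 12.
Step 2: Returns 15 + 12 = 27.
Step 3: result = 27

The answer is 27.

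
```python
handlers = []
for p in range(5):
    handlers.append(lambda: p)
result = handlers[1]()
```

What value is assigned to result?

Step 1: The loop creates 5 lambdas, all referencing the same variable p.
Step 2: After the loop, p = 4 (final value).
Step 3: handlers[1]() looks up p at call time and finds 4. This is the late binding gotcha. result = 4

The answer is 4.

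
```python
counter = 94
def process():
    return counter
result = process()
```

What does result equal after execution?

Step 1: counter = 94 is defined in the global scope.
Step 2: process() looks up counter. No local counter exists, so Python checks the global scope via LEGB rule and finds counter = 94.
Step 3: result = 94

The answer is 94.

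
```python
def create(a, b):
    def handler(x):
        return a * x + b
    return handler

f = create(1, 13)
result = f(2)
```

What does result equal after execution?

Step 1: create(1, 13) captures a = 1, b = 13.
Step 2: f(2) computes 1 * 2 + 13 = 15.
Step 3: result = 15

The answer is 15.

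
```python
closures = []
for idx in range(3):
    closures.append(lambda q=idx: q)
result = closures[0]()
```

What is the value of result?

Step 1: Default argument q=idx captures idx's value at each iteration.
Step 2: closures[0] captured q = 0 when idx was 0.
Step 3: result = 0

The answer is 0.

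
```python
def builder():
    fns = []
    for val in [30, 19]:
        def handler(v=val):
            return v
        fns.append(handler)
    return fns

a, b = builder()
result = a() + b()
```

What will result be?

Step 1: Default argument v=val captures val at each iteration.
Step 2: a() returns 30 (captured at first iteration), b() returns 19 (captured at second).
Step 3: result = 30 + 19 = 49

The answer is 49.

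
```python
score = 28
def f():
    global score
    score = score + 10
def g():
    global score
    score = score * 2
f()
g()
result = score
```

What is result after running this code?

Step 1: score = 28.
Step 2: f() adds 10: score = 28 + 10 = 38.
Step 3: g() doubles: score = 38 * 2 = 76.
Step 4: result = 76

The answer is 76.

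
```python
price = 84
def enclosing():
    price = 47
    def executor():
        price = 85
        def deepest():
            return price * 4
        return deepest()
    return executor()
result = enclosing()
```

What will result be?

Step 1: deepest() looks up price through LEGB: not local, finds price = 85 in enclosing executor().
Step 2: Returns 85 * 4 = 340.
Step 3: result = 340

The answer is 340.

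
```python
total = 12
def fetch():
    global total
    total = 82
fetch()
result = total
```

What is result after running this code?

Step 1: total = 12 globally.
Step 2: fetch() declares global total and sets it to 82.
Step 3: After fetch(), global total = 82. result = 82

The answer is 82.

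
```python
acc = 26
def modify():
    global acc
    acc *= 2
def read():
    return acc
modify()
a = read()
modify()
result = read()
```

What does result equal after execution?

Step 1: acc = 26.
Step 2: First modify(): acc = 26 * 2 = 52.
Step 3: Second modify(): acc = 52 * 2 = 104.
Step 4: read() returns 104

The answer is 104.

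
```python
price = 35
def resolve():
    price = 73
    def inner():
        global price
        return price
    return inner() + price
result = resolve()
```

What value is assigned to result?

Step 1: Global price = 35. resolve() shadows with local price = 73.
Step 2: inner() uses global keyword, so inner() returns global price = 35.
Step 3: resolve() returns 35 + 73 = 108

The answer is 108.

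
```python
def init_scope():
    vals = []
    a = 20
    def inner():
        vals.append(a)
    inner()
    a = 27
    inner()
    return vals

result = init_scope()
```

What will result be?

Step 1: a = 20. inner() appends current a to vals.
Step 2: First inner(): appends 20. Then a = 27.
Step 3: Second inner(): appends 27 (closure sees updated a). result = [20, 27]

The answer is [20, 27].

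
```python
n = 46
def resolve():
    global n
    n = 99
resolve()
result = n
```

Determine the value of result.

Step 1: n = 46 globally.
Step 2: resolve() declares global n and sets it to 99.
Step 3: After resolve(), global n = 99. result = 99

The answer is 99.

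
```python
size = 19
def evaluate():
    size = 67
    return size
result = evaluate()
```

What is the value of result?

Step 1: Global size = 19.
Step 2: evaluate() creates local size = 67, shadowing the global.
Step 3: Returns local size = 67. result = 67

The answer is 67.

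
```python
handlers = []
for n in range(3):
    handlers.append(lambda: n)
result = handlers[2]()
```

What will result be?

Step 1: The loop creates 3 lambdas, all referencing the same variable n.
Step 2: After the loop, n = 2 (final value).
Step 3: handlers[2]() looks up n at call time and finds 2. This is the late binding gotcha. result = 2

The answer is 2.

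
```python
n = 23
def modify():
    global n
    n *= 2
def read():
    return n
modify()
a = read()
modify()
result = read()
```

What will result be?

Step 1: n = 23.
Step 2: First modify(): n = 23 * 2 = 46.
Step 3: Second modify(): n = 46 * 2 = 92.
Step 4: read() returns 92

The answer is 92.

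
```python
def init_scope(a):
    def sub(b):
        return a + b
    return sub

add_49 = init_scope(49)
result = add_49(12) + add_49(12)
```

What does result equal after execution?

Step 1: add_49 captures a = 49.
Step 2: add_49(12) = 49 + 12 = 61, called twice.
Step 3: result = 61 + 61 = 122

The answer is 122.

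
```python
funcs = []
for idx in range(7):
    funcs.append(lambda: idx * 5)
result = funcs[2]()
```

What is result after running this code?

Step 1: All lambdas reference the same variable idx (late binding).
Step 2: After the loop, idx = 6. Every lambda returns idx * 5.
Step 3: funcs[2]() = 6 * 5 = 30

The answer is 30.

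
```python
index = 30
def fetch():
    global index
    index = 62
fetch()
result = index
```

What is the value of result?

Step 1: index = 30 globally.
Step 2: fetch() declares global index and sets it to 62.
Step 3: After fetch(), global index = 62. result = 62

The answer is 62.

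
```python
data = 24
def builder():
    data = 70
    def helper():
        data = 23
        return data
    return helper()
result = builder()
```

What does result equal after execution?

Step 1: Three scopes define data: global (24), builder (70), helper (23).
Step 2: helper() has its own local data = 23, which shadows both enclosing and global.
Step 3: result = 23 (local wins in LEGB)

The answer is 23.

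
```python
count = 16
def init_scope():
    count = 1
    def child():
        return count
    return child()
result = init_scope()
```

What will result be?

Step 1: count = 16 globally, but init_scope() defines count = 1 locally.
Step 2: child() looks up count. Not in local scope, so checks enclosing scope (init_scope) and finds count = 1.
Step 3: result = 1

The answer is 1.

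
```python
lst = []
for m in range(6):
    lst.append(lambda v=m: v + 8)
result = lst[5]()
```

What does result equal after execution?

Step 1: Default argument v=m captures m's value at definition time.
Step 2: lst[5] was defined when m = 5, so v defaults to 5.
Step 3: result = 5 + 8 = 13 (default arg fixes the late binding issue)

The answer is 13.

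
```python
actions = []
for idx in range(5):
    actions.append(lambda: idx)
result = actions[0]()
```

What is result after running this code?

Step 1: The loop creates 5 lambdas, all referencing the same variable idx.
Step 2: After the loop, idx = 4 (final value).
Step 3: actions[0]() looks up idx at call time and finds 4. This is the late binding gotcha. result = 4

The answer is 4.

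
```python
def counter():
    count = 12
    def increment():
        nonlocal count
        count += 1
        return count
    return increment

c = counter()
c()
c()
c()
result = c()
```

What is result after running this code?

Step 1: counter() creates closure with count = 12.
Step 2: Each c() call increments count via nonlocal. After 4 calls: 12 + 4 = 16.
Step 3: result = 16

The answer is 16.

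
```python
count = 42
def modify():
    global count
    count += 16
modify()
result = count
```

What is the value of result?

Step 1: count = 42 globally.
Step 2: modify() modifies global count: count += 16 = 58.
Step 3: result = 58

The answer is 58.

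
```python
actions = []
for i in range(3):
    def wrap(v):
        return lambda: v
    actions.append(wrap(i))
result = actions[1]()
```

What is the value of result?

Step 1: wrap(i) creates a new scope capturing v = i at call time.
Step 2: actions[1] = wrap(1), so its lambda captures v = 1.
Step 3: result = 1 (closure factory fixes late binding)

The answer is 1.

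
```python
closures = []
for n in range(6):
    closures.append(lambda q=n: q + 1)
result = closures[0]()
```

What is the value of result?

Step 1: Default argument q=n captures n's value at definition time.
Step 2: closures[0] was defined when n = 0, so q defaults to 0.
Step 3: result = 0 + 1 = 1 (default arg fixes the late binding issue)

The answer is 1.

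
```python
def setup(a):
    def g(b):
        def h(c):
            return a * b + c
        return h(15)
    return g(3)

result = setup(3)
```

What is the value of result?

Step 1: a = 3, b = 3, c = 15.
Step 2: h() computes a * b + c = 3 * 3 + 15 = 24.
Step 3: result = 24

The answer is 24.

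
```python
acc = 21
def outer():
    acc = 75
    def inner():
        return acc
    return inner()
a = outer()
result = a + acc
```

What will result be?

Step 1: outer() has local acc = 75. inner() reads from enclosing.
Step 2: outer() returns 75. Global acc = 21 unchanged.
Step 3: result = 75 + 21 = 96

The answer is 96.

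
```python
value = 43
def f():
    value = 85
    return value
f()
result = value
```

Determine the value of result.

Step 1: Global value = 43.
Step 2: f() creates local value = 85 (shadow, not modification).
Step 3: After f() returns, global value is unchanged. result = 43

The answer is 43.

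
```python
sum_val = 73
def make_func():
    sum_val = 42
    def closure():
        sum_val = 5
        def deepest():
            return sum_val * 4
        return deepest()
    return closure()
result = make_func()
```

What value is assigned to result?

Step 1: deepest() looks up sum_val through LEGB: not local, finds sum_val = 5 in enclosing closure().
Step 2: Returns 5 * 4 = 20.
Step 3: result = 20

The answer is 20.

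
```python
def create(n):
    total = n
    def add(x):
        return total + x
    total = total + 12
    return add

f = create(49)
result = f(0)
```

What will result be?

Step 1: create(49) sets total = 49, then total = 49 + 12 = 61.
Step 2: Closures capture by reference, so add sees total = 61.
Step 3: f(0) returns 61 + 0 = 61

The answer is 61.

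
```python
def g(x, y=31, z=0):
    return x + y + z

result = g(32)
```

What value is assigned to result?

Step 1: g(32) uses defaults y = 31, z = 0.
Step 2: Returns 32 + 31 + 0 = 63.
Step 3: result = 63

The answer is 63.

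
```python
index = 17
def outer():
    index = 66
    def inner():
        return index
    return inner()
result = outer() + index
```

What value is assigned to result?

Step 1: Global index = 17. outer() shadows with index = 66.
Step 2: inner() returns enclosing index = 66. outer() = 66.
Step 3: result = 66 + global index (17) = 83

The answer is 83.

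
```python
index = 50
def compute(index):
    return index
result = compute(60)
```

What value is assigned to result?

Step 1: Global index = 50.
Step 2: compute(60) takes parameter index = 60, which shadows the global.
Step 3: result = 60

The answer is 60.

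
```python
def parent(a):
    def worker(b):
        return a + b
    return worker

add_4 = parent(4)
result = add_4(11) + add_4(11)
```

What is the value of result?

Step 1: add_4 captures a = 4.
Step 2: add_4(11) = 4 + 11 = 15, called twice.
Step 3: result = 15 + 15 = 30

The answer is 30.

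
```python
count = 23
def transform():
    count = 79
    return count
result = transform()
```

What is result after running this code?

Step 1: Global count = 23.
Step 2: transform() creates local count = 79, shadowing the global.
Step 3: Returns local count = 79. result = 79

The answer is 79.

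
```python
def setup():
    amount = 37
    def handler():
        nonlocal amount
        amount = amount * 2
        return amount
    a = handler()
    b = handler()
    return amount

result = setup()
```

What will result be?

Step 1: amount starts at 37.
Step 2: First handler(): amount = 37 * 2 = 74.
Step 3: Second handler(): amount = 74 * 2 = 148.
Step 4: result = 148

The answer is 148.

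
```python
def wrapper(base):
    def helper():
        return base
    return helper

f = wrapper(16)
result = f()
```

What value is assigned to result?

Step 1: wrapper(16) creates closure capturing base = 16.
Step 2: f() returns the captured base = 16.
Step 3: result = 16

The answer is 16.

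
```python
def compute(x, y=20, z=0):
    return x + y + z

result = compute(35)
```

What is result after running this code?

Step 1: compute(35) uses defaults y = 20, z = 0.
Step 2: Returns 35 + 20 + 0 = 55.
Step 3: result = 55

The answer is 55.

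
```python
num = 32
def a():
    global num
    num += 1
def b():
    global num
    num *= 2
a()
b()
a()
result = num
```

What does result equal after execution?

Step 1: num = 32.
Step 2: a(): num = 32 + 1 = 33.
Step 3: b(): num = 33 * 2 = 66.
Step 4: a(): num = 66 + 1 = 67

The answer is 67.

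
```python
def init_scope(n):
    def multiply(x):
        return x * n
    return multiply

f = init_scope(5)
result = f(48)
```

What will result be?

Step 1: init_scope(5) returns multiply closure with n = 5.
Step 2: f(48) computes 48 * 5 = 240.
Step 3: result = 240

The answer is 240.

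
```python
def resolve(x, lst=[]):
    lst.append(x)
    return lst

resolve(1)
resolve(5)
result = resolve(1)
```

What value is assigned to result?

Step 1: Mutable default argument gotcha! The list [] is created once.
Step 2: Each call appends to the SAME list: [1], [1, 5], [1, 5, 1].
Step 3: result = [1, 5, 1]

The answer is [1, 5, 1].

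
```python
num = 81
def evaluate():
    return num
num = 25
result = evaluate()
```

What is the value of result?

Step 1: num is first set to 81, then reassigned to 25.
Step 2: evaluate() is called after the reassignment, so it looks up the current global num = 25.
Step 3: result = 25

The answer is 25.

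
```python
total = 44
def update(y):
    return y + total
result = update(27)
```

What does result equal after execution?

Step 1: total = 44 is defined globally.
Step 2: update(27) uses parameter y = 27 and looks up total from global scope = 44.
Step 3: result = 27 + 44 = 71

The answer is 71.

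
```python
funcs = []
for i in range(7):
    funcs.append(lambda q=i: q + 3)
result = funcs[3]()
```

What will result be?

Step 1: Default argument q=i captures i's value at definition time.
Step 2: funcs[3] was defined when i = 3, so q defaults to 3.
Step 3: result = 3 + 3 = 6 (default arg fixes the late binding issue)

The answer is 6.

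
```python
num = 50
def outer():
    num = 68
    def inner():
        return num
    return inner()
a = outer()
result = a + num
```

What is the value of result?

Step 1: outer() has local num = 68. inner() reads from enclosing.
Step 2: outer() returns 68. Global num = 50 unchanged.
Step 3: result = 68 + 50 = 118

The answer is 118.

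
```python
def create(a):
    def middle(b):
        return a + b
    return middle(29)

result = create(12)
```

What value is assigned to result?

Step 1: create(12) passes a = 12.
Step 2: middle(29) has b = 29, reads a = 12 from enclosing.
Step 3: result = 12 + 29 = 41

The answer is 41.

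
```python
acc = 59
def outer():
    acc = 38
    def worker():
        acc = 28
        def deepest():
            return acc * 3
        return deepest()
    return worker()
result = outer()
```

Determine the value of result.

Step 1: deepest() looks up acc through LEGB: not local, finds acc = 28 in enclosing worker().
Step 2: Returns 28 * 3 = 84.
Step 3: result = 84

The answer is 84.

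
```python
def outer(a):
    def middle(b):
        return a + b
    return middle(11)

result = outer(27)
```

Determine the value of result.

Step 1: outer(27) passes a = 27.
Step 2: middle(11) has b = 11, reads a = 27 from enclosing.
Step 3: result = 27 + 11 = 38

The answer is 38.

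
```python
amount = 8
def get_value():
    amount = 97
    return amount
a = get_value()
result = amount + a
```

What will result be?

Step 1: Global amount = 8. get_value() returns local amount = 97.
Step 2: a = 97. Global amount still = 8.
Step 3: result = 8 + 97 = 105

The answer is 105.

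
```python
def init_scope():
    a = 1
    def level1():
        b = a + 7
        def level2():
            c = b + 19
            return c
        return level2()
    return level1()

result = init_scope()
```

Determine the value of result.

Step 1: a = 1. b = a + 7 = 8.
Step 2: c = b + 19 = 8 + 19 = 27.
Step 3: result = 27

The answer is 27.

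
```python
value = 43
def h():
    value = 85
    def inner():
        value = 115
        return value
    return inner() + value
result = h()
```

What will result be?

Step 1: h() has local value = 85. inner() has local value = 115.
Step 2: inner() returns its local value = 115.
Step 3: h() returns 115 + its own value (85) = 200

The answer is 200.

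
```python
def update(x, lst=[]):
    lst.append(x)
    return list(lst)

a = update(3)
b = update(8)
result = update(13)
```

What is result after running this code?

Step 1: Default list is shared. list() creates copies for return values.
Step 2: Internal list grows: [3] -> [3, 8] -> [3, 8, 13].
Step 3: result = [3, 8, 13]

The answer is [3, 8, 13].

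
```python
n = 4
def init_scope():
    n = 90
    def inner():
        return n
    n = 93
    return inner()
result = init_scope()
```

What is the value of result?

Step 1: init_scope() sets n = 90, then later n = 93.
Step 2: inner() is called after n is reassigned to 93. Closures capture variables by reference, not by value.
Step 3: result = 93

The answer is 93.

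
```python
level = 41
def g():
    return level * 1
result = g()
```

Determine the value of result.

Step 1: level = 41 is defined globally.
Step 2: g() looks up level from global scope = 41, then computes 41 * 1 = 41.
Step 3: result = 41

The answer is 41.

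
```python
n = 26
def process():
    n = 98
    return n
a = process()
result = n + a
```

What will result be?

Step 1: Global n = 26. process() returns local n = 98.
Step 2: a = 98. Global n still = 26.
Step 3: result = 26 + 98 = 124

The answer is 124.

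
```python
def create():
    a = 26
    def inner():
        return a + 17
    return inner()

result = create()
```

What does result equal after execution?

Step 1: create() defines a = 26.
Step 2: inner() reads a = 26 from enclosing scope, returns 26 + 17 = 43.
Step 3: result = 43

The answer is 43.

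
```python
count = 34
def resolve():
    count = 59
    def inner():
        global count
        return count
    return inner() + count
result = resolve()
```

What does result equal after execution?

Step 1: Global count = 34. resolve() shadows with local count = 59.
Step 2: inner() uses global keyword, so inner() returns global count = 34.
Step 3: resolve() returns 34 + 59 = 93

The answer is 93.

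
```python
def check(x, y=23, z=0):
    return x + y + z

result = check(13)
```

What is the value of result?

Step 1: check(13) uses defaults y = 23, z = 0.
Step 2: Returns 13 + 23 + 0 = 36.
Step 3: result = 36

The answer is 36.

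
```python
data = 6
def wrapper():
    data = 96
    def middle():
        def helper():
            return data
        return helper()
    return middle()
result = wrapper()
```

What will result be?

Step 1: wrapper() defines data = 96. middle() and helper() have no local data.
Step 2: helper() checks local (none), enclosing middle() (none), enclosing wrapper() and finds data = 96.
Step 3: result = 96

The answer is 96.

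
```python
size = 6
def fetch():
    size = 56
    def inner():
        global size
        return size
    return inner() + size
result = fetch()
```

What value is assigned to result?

Step 1: Global size = 6. fetch() shadows with local size = 56.
Step 2: inner() uses global keyword, so inner() returns global size = 6.
Step 3: fetch() returns 6 + 56 = 62

The answer is 62.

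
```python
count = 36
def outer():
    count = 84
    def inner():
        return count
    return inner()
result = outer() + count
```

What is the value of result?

Step 1: Global count = 36. outer() shadows with count = 84.
Step 2: inner() returns enclosing count = 84. outer() = 84.
Step 3: result = 84 + global count (36) = 120

The answer is 120.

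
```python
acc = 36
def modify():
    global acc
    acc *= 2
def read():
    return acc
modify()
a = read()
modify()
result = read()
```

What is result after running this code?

Step 1: acc = 36.
Step 2: First modify(): acc = 36 * 2 = 72.
Step 3: Second modify(): acc = 72 * 2 = 144.
Step 4: read() returns 144

The answer is 144.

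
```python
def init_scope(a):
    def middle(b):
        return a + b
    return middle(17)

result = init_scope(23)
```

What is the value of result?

Step 1: init_scope(23) passes a = 23.
Step 2: middle(17) has b = 17, reads a = 23 from enclosing.
Step 3: result = 23 + 17 = 40

The answer is 40.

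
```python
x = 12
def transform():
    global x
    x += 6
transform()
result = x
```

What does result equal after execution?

Step 1: x = 12 globally.
Step 2: transform() modifies global x: x += 6 = 18.
Step 3: result = 18

The answer is 18.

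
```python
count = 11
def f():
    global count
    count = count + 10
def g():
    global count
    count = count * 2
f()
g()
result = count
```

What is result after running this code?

Step 1: count = 11.
Step 2: f() adds 10: count = 11 + 10 = 21.
Step 3: g() doubles: count = 21 * 2 = 42.
Step 4: result = 42

The answer is 42.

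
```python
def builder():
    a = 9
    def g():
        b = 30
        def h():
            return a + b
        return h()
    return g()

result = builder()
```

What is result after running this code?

Step 1: builder() defines a = 9. g() defines b = 30.
Step 2: h() accesses both from enclosing scopes: a = 9, b = 30.
Step 3: result = 9 + 30 = 39

The answer is 39.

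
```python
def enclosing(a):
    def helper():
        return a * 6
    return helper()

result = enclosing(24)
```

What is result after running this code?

Step 1: enclosing(24) binds parameter a = 24.
Step 2: helper() accesses a = 24 from enclosing scope.
Step 3: result = 24 * 6 = 144

The answer is 144.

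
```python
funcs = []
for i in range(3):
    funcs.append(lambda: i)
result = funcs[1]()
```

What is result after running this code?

Step 1: The loop creates 3 lambdas, all referencing the same variable i.
Step 2: After the loop, i = 2 (final value).
Step 3: funcs[1]() looks up i at call time and finds 2. This is the late binding gotcha. result = 2

The answer is 2.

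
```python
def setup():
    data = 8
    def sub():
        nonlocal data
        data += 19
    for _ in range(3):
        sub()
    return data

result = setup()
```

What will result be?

Step 1: data = 8.
Step 2: sub() is called 3 times in a loop, each adding 19 via nonlocal.
Step 3: data = 8 + 19 * 3 = 65

The answer is 65.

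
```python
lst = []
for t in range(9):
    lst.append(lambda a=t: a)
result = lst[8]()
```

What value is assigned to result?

Step 1: Default argument a=t captures t's value at each iteration.
Step 2: lst[8] captured a = 8 when t was 8.
Step 3: result = 8

The answer is 8.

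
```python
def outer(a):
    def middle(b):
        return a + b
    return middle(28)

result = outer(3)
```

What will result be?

Step 1: outer(3) passes a = 3.
Step 2: middle(28) has b = 28, reads a = 3 from enclosing.
Step 3: result = 3 + 28 = 31

The answer is 31.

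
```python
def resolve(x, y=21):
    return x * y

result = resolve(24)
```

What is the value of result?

Step 1: resolve(24) uses default y = 21.
Step 2: Returns 24 * 21 = 504.
Step 3: result = 504

The answer is 504.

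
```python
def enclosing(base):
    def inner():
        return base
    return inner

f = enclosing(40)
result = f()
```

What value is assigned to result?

Step 1: enclosing(40) creates closure capturing base = 40.
Step 2: f() returns the captured base = 40.
Step 3: result = 40

The answer is 40.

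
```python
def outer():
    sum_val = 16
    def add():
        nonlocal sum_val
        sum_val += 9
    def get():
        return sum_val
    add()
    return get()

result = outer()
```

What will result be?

Step 1: sum_val = 16. add() modifies it via nonlocal, get() reads it.
Step 2: add() makes sum_val = 16 + 9 = 25.
Step 3: get() returns 25. result = 25

The answer is 25.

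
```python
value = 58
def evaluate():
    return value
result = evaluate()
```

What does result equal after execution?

Step 1: value = 58 is defined in the global scope.
Step 2: evaluate() looks up value. No local value exists, so Python checks the global scope via LEGB rule and finds value = 58.
Step 3: result = 58

The answer is 58.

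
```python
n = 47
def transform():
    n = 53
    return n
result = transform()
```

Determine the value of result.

Step 1: Global n = 47.
Step 2: transform() creates local n = 53, shadowing the global.
Step 3: Returns local n = 53. result = 53

The answer is 53.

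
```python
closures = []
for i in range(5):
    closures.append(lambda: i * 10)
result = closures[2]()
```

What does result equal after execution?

Step 1: All lambdas reference the same variable i (late binding).
Step 2: After the loop, i = 4. Every lambda returns i * 10.
Step 3: closures[2]() = 4 * 10 = 40

The answer is 40.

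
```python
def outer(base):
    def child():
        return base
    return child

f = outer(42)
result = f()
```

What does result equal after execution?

Step 1: outer(42) creates closure capturing base = 42.
Step 2: f() returns the captured base = 42.
Step 3: result = 42

The answer is 42.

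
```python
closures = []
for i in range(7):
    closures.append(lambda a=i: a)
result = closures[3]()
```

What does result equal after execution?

Step 1: Default argument a=i captures i's value at each iteration.
Step 2: closures[3] captured a = 3 when i was 3.
Step 3: result = 3

The answer is 3.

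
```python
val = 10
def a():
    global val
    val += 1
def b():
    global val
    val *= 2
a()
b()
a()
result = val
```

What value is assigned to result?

Step 1: val = 10.
Step 2: a(): val = 10 + 1 = 11.
Step 3: b(): val = 11 * 2 = 22.
Step 4: a(): val = 22 + 1 = 23

The answer is 23.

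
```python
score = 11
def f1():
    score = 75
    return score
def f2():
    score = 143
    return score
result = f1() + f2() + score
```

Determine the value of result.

Step 1: Each function shadows global score with its own local.
Step 2: f1() returns 75, f2() returns 143.
Step 3: Global score = 11 is unchanged. result = 75 + 143 + 11 = 229

The answer is 229.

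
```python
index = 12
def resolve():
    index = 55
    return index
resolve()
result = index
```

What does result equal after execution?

Step 1: Global index = 12.
Step 2: resolve() creates local index = 55 (shadow, not modification).
Step 3: After resolve() returns, global index is unchanged. result = 12

The answer is 12.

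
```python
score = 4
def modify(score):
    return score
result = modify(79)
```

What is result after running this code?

Step 1: Global score = 4.
Step 2: modify(79) takes parameter score = 79, which shadows the global.
Step 3: result = 79

The answer is 79.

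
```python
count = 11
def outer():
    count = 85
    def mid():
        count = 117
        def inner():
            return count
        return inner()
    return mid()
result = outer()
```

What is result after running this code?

Step 1: Three levels of shadowing: global 11, outer 85, mid 117.
Step 2: inner() finds count = 117 in enclosing mid() scope.
Step 3: result = 117

The answer is 117.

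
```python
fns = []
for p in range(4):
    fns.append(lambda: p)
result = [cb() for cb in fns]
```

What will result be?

Step 1: All 4 lambdas share the same variable p.
Step 2: After the loop, p = 3.
Step 3: Each call returns 3. result = [3, 3, 3, 3]

The answer is [3, 3, 3, 3].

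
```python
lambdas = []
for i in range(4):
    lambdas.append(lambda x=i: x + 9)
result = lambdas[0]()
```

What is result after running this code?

Step 1: Default argument x=i captures i's value at definition time.
Step 2: lambdas[0] was defined when i = 0, so x defaults to 0.
Step 3: result = 0 + 9 = 9 (default arg fixes the late binding issue)

The answer is 9.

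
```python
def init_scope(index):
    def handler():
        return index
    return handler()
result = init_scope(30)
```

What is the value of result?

Step 1: init_scope(30) binds parameter index = 30.
Step 2: handler() looks up index in enclosing scope and finds the parameter index = 30.
Step 3: result = 30

The answer is 30.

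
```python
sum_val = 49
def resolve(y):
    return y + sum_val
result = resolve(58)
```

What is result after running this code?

Step 1: sum_val = 49 is defined globally.
Step 2: resolve(58) uses parameter y = 58 and looks up sum_val from global scope = 49.
Step 3: result = 58 + 49 = 107

The answer is 107.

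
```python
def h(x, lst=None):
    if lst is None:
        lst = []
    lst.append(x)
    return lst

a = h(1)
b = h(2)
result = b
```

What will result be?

Step 1: None default with guard creates a NEW list each call.
Step 2: a = [1] (fresh list). b = [2] (another fresh list).
Step 3: result = [2] (this is the fix for mutable default)

The answer is [2].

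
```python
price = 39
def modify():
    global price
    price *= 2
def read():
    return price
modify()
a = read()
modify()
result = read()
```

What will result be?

Step 1: price = 39.
Step 2: First modify(): price = 39 * 2 = 78.
Step 3: Second modify(): price = 78 * 2 = 156.
Step 4: read() returns 156

The answer is 156.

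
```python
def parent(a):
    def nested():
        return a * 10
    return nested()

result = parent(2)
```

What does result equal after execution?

Step 1: parent(2) binds parameter a = 2.
Step 2: nested() accesses a = 2 from enclosing scope.
Step 3: result = 2 * 10 = 20

The answer is 20.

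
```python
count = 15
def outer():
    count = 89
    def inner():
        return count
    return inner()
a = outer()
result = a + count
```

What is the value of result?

Step 1: outer() has local count = 89. inner() reads from enclosing.
Step 2: outer() returns 89. Global count = 15 unchanged.
Step 3: result = 89 + 15 = 104

The answer is 104.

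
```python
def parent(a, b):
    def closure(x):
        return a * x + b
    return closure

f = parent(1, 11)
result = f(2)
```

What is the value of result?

Step 1: parent(1, 11) captures a = 1, b = 11.
Step 2: f(2) computes 1 * 2 + 11 = 13.
Step 3: result = 13

The answer is 13.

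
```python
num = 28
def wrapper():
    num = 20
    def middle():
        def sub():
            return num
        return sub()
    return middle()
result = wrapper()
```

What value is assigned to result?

Step 1: wrapper() defines num = 20. middle() and sub() have no local num.
Step 2: sub() checks local (none), enclosing middle() (none), enclosing wrapper() and finds num = 20.
Step 3: result = 20

The answer is 20.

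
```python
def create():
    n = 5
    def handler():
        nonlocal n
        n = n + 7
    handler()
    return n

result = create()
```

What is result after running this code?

Step 1: create() sets n = 5.
Step 2: handler() uses nonlocal to modify n in create's scope: n = 5 + 7 = 12.
Step 3: create() returns the modified n = 12

The answer is 12.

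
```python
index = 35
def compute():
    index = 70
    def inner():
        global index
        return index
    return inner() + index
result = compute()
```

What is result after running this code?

Step 1: Global index = 35. compute() shadows with local index = 70.
Step 2: inner() uses global keyword, so inner() returns global index = 35.
Step 3: compute() returns 35 + 70 = 105

The answer is 105.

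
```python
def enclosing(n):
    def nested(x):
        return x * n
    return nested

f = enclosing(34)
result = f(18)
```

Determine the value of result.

Step 1: enclosing(34) creates a closure capturing n = 34.
Step 2: f(18) computes 18 * 34 = 612.
Step 3: result = 612

The answer is 612.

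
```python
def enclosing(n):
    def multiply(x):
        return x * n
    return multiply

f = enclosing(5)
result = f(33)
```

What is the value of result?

Step 1: enclosing(5) returns multiply closure with n = 5.
Step 2: f(33) computes 33 * 5 = 165.
Step 3: result = 165

The answer is 165.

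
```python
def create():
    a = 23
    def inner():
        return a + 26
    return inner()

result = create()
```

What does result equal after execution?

Step 1: create() defines a = 23.
Step 2: inner() reads a = 23 from enclosing scope, returns 23 + 26 = 49.
Step 3: result = 49

The answer is 49.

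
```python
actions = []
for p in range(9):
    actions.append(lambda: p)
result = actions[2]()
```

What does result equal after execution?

Step 1: The loop creates 9 lambdas, all referencing the same variable p.
Step 2: After the loop, p = 8 (final value).
Step 3: actions[2]() looks up p at call time and finds 8. This is the late binding gotcha. result = 8

The answer is 8.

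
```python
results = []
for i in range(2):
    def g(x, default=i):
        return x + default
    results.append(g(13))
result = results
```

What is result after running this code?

Step 1: Default argument default=i is evaluated at function definition time.
Step 2: Each iteration creates g with default = current i value.
Step 3: g(13) returns 13 + default. results = [13, 14]

The answer is [13, 14].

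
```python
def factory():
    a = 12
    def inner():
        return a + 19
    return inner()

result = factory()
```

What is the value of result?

Step 1: factory() defines a = 12.
Step 2: inner() reads a = 12 from enclosing scope, returns 12 + 19 = 31.
Step 3: result = 31

The answer is 31.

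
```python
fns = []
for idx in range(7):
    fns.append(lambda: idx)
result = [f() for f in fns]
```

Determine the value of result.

Step 1: All 7 lambdas share the same variable idx.
Step 2: After the loop, idx = 6.
Step 3: Each call returns 6. result = [6, 6, 6, 6, 6, 6, 6]

The answer is [6, 6, 6, 6, 6, 6, 6].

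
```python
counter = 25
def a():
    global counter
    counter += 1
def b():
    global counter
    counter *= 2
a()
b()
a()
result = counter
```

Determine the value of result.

Step 1: counter = 25.
Step 2: a(): counter = 25 + 1 = 26.
Step 3: b(): counter = 26 * 2 = 52.
Step 4: a(): counter = 52 + 1 = 53

The answer is 53.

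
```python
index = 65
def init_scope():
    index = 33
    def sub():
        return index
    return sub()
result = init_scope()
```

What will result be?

Step 1: index = 65 globally, but init_scope() defines index = 33 locally.
Step 2: sub() looks up index. Not in local scope, so checks enclosing scope (init_scope) and finds index = 33.
Step 3: result = 33

The answer is 33.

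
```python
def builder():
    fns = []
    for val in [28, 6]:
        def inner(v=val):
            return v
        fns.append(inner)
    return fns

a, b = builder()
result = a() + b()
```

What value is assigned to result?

Step 1: Default argument v=val captures val at each iteration.
Step 2: a() returns 28 (captured at first iteration), b() returns 6 (captured at second).
Step 3: result = 28 + 6 = 34

The answer is 34.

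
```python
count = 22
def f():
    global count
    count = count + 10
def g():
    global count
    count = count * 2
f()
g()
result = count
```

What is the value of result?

Step 1: count = 22.
Step 2: f() adds 10: count = 22 + 10 = 32.
Step 3: g() doubles: count = 32 * 2 = 64.
Step 4: result = 64

The answer is 64.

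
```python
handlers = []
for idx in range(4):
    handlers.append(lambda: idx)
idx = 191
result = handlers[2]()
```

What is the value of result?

Step 1: Lambdas capture the variable idx by reference, not by value.
Step 2: After the loop, idx is reassigned to 191.
Step 3: handlers[2]() looks up the current idx = 191. result = 191

The answer is 191.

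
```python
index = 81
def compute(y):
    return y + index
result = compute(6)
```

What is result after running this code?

Step 1: index = 81 is defined globally.
Step 2: compute(6) uses parameter y = 6 and looks up index from global scope = 81.
Step 3: result = 6 + 81 = 87

The answer is 87.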